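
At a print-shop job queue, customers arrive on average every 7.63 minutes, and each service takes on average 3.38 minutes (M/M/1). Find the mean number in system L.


λ = 60/7.63 = 7.8637 /hr
μ = 60/3.38 = 17.7515 /hr
ρ = λ/μ = 7.8637/17.7515 = 0.4430
L = ρ/(1−ρ) = 0.4430/0.5570 = 0.7953

Final: 0.7953


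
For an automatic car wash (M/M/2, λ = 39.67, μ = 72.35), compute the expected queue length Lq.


a = λ/μ = 0.5483; ρ = a/2 = 0.2742
P₀ = 0.569670
Lq = P₀·a^c·ρ / (c!·(1−ρ)²) = 0.569670·0.30064·0.2742/(2·0.52685)
= 0.04456

Final: 0.04456


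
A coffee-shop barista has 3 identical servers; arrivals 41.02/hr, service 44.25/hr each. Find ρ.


ρ = λ/(cμ) = 41.02/(3·44.25) = 41.02/132.75 = 0.3090

Final: 0.3090


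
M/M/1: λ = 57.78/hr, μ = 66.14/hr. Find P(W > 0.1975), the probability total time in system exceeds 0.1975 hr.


W ~ Exponential(μ−λ) for M/M/1.
μ − λ = 66.14 − 57.78 = 8.3600
P(W > t) = e^{−(μ−λ)t} = e^{−1.6511} = 0.191839

Final: 0.191839


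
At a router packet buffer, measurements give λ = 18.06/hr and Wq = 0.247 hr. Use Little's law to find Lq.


Lq = λWq = 18.06·0.247 = 4.4608

Final: 4.4608


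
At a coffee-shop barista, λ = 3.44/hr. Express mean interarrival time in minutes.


Mean interarrival time = 1/λ = 1/3.44 hour = 0.29070 hour
In minutes: 0.29070 × 60 = 17.4419 min

Final: 17.4419 min


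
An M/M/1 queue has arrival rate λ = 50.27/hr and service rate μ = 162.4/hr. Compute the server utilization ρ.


ρ = λ/μ = 50.27/162.4 = 0.3095

Final: 0.3095


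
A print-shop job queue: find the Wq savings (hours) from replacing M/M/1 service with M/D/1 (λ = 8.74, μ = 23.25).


ρ = 8.74/23.25 = 0.3759
Wq(M/M/1) = ρ/(μ−λ) = 0.3759/14.51 = 0.02591 hr
Wq(M/D/1) = ρ/(2(μ−λ)) = 0.01295 hr
Savings = 0.02591 − 0.01295 = 0.01295 hr

Final: 0.01295 hr


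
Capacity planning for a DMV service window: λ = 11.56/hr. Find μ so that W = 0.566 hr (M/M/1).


W = 1/(μ−λ) ⇒ μ − λ = 1/W = 1/0.566 = 1.7668
μ = λ + 1/W = 11.56 + 1.7668 = 13.3268 per hr

Final: 13.3268 /hr


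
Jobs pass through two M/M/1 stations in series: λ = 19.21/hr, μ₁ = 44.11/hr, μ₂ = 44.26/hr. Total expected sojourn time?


Each node sees arrival rate λ = 19.21/hr (tandem ⇒ throughput preserved).
W₁ = 1/(μ₁−λ) = 1/(44.11−19.21) = 0.04016 hr
W₂ = 1/(μ₂−λ) = 1/(44.26−19.21) = 0.03992 hr
W_total = W₁ + W₂ = 0.04016 + 0.03992 = 0.08008 hr

Final: 0.08008 hr


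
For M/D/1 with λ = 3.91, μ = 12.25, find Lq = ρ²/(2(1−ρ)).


ρ = 3.91/12.25 = 0.3192
M/D/1: Lq = ρ²/(2(1−ρ)) = 0.1019/(2·0.6808) = 0.07482

Final: 0.07482


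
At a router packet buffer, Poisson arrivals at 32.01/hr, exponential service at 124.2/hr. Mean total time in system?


W = 1/(μ−λ) = 1/(124.2 − 32.01) = 1/92.19 = 0.01085 hr

Final: 0.01085 hr


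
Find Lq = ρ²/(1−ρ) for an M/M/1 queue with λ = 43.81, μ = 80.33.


ρ = 43.81/80.33 = 0.5454
Lq = ρ²/(1−ρ) = 0.2974/0.4546 = 0.6542

Final: 0.6542


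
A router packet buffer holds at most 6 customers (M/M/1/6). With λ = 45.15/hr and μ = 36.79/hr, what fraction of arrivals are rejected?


ρ = λ/μ = 45.15/36.79 = 1.2272
P_K = (1−ρ)ρ^K/(1−ρ^(K+1)) = (-0.2272·3.416393)/(1 − 4.192719)
= -0.776326/-3.192719 = 0.243155

Final: 0.243155


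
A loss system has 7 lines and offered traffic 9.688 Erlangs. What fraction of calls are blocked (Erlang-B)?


B(c,a) = (a^c/c!) / Σ_{k=0}^{c} a^k/k!
a^7/7! = 1589.309116
Σ terms (k=0..7): 1.00000 + 9.68800 + 46.92867 + 151.54832 + 367.05004 + 711.19616 + 1148.34474 + 1589.30912 = 4025.065055
B = 1589.309116/4025.065055 = 0.394853

Final: 0.394853


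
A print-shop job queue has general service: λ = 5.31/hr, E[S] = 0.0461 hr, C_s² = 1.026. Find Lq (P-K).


ρ = λ·E[S] = 5.31·0.0461 = 0.2448
Lq = ρ²(1+C_s²)/(2(1−ρ)) = 0.05992·(1+1.026)/(2·0.7552)
= 0.05992·2.0260/1.5104 = 0.08038

Final: 0.08038


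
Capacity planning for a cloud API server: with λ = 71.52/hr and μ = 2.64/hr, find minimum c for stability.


Stability requires cμ > λ ⇔ c > λ/μ.
λ/μ = 71.52/2.64 = 27.0909
Minimum integer c = ⌊27.0909⌋ + 1 = 28
Check: 28·2.64 = 73.92 > 71.52, while 27·2.64 = 71.28 ≤ 71.52

Final: 28 servers


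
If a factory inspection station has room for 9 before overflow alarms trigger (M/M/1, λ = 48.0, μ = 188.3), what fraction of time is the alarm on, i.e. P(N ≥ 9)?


ρ = 48.0/188.3 = 0.2549
P(N ≥ n) = ρ^n = 0.2549^9 = 0.000004545

Final: 0.000004545


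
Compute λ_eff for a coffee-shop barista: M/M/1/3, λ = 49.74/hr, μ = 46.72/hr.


ρ = 1.0646; P_K = (1−ρ)ρ^3/(1−ρ^4) = 0.273956
λ_eff = λ(1 − P_K) = 49.74·(1 − 0.273956) = 49.74·0.726044 = 36.1135 /hr

Final: 36.1135 /hr


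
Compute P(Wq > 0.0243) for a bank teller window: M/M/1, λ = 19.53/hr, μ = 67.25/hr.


ρ = 19.53/67.25 = 0.2904
P(Wq > t) = ρ·e^{−(μ−λ)t} = 0.2904·e^{−1.1596}
= 0.2904·0.313613 = 0.091076

Final: 0.091076


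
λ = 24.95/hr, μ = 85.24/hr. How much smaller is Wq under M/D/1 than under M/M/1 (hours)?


ρ = 24.95/85.24 = 0.2927
Wq(M/M/1) = ρ/(μ−λ) = 0.2927/60.29 = 0.004855 hr
Wq(M/D/1) = ρ/(2(μ−λ)) = 0.002427 hr
Savings = 0.004855 − 0.002427 = 0.002427 hr

Final: 0.002427 hr


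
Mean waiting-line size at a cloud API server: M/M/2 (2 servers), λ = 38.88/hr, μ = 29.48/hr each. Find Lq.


a = λ/μ = 1.3189; ρ = a/2 = 0.6594
P₀ = 0.205233
Lq = P₀·a^c·ρ / (c!·(1−ρ)²) = 0.205233·1.73939·0.6594/(2·0.11599)
= 1.01478

Final: 1.01478


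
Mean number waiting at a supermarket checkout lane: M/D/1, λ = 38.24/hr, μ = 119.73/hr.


ρ = 38.24/119.73 = 0.3194
M/D/1: Lq = ρ²/(2(1−ρ)) = 0.1020/(2·0.6806) = 0.07494

Final: 0.07494


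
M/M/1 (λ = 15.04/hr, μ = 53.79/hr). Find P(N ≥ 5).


ρ = 15.04/53.79 = 0.2796
P(N ≥ n) = ρ^n = 0.2796^5 = 0.001709

Final: 0.001709


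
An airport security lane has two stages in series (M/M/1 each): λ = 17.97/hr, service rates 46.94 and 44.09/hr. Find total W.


Each node sees arrival rate λ = 17.97/hr (tandem ⇒ throughput preserved).
W₁ = 1/(μ₁−λ) = 1/(46.94−17.97) = 0.03452 hr
W₂ = 1/(μ₂−λ) = 1/(44.09−17.97) = 0.03828 hr
W_total = W₁ + W₂ = 0.03452 + 0.03828 = 0.07280 hr

Final: 0.07280 hr


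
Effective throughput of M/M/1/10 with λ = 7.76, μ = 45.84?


ρ = 0.1693; P_K = (1−ρ)ρ^10/(1−ρ^11) = 0.00000001606
λ_eff = λ(1 − P_K) = 7.76·(1 − 0.00000001606) = 7.76·1.000000 = 7.7600 /hr

Final: 7.7600 /hr


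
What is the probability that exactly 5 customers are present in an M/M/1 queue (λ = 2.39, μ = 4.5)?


ρ = 2.39/4.5 = 0.5311
P_n = (1−ρ)·ρ^n = (1 − 0.5311)·0.5311^5 = 0.4689·0.042260 = 0.019815

Final: 0.019815


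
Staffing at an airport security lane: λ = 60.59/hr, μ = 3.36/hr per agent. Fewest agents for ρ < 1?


Stability requires cμ > λ ⇔ c > λ/μ.
λ/μ = 60.59/3.36 = 18.0327
Minimum integer c = ⌊18.0327⌋ + 1 = 19
Check: 19·3.36 = 63.84 > 60.59, while 18·3.36 = 60.48 ≤ 60.59

Final: 19 servers


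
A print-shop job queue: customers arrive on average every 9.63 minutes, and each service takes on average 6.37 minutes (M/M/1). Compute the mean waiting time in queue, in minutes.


λ = 60/9.63 = 6.2305 /hr
μ = 60/6.37 = 9.4192 /hr
ρ = λ/μ = 6.2305/9.4192 = 0.6615
Wq = ρ/(μ−λ) = 0.6615/(9.4192−6.2305) = 0.20745 hr
In minutes: 0.20745·60 = 12.447 min

Final: 12.447 min


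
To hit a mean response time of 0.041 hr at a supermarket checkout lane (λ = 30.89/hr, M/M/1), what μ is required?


W = 1/(μ−λ) ⇒ μ − λ = 1/W = 1/0.041 = 24.3902
μ = λ + 1/W = 30.89 + 24.3902 = 55.2802 per hr

Final: 55.2802 /hr


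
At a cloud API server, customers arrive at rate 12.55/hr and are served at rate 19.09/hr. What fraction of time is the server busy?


ρ = λ/μ = 12.55/19.09 = 0.6574

Final: 0.6574


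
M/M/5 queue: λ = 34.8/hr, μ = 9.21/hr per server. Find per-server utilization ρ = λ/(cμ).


ρ = λ/(cμ) = 34.8/(5·9.21) = 34.8/46.05 = 0.7557

Final: 0.7557


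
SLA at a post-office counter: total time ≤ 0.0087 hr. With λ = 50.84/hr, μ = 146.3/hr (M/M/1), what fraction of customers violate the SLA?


W ~ Exponential(μ−λ) for M/M/1.
μ − λ = 146.3 − 50.84 = 95.4600
P(W > t) = e^{−(μ−λ)t} = e^{−0.8305} = 0.435830

Final: 0.435830


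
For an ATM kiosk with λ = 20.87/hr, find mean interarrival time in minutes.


Mean interarrival time = 1/λ = 1/20.87 hour = 0.04792 hour
In minutes: 0.04792 × 60 = 2.8749 min

Final: 2.8749 min


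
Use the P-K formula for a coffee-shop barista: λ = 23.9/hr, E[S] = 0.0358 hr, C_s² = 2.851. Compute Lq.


ρ = λ·E[S] = 23.9·0.0358 = 0.8556
Lq = ρ²(1+C_s²)/(2(1−ρ)) = 0.7321·(1+2.851)/(2·0.1444)
= 0.7321·3.8510/0.2888 = 9.76334

Final: 9.76334


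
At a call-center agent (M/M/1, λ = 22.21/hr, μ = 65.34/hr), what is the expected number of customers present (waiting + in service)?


ρ = λ/μ = 22.21/65.34 = 0.3399
L = ρ/(1−ρ) = 0.3399/(1 − 0.3399) = 0.3399/0.6601 = 0.5150

Final: 0.5150


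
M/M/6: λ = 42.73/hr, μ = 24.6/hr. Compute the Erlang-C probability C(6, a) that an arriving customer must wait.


a = λ/μ = 1.7370; ρ = a/6 = 0.2895
P₀ = 0.175939 (from M/M/c formula)
C(c,a) = [a^c/(c!(1−ρ))]·P₀ = [27.46545/(720·0.7105)]·0.175939
= 0.05369·0.175939 = 0.009446

Final: 0.009446


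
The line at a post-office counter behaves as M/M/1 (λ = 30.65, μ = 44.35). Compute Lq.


ρ = 30.65/44.35 = 0.6911
Lq = ρ²/(1−ρ) = 0.4776/0.3089 = 1.5461

Final: 1.5461


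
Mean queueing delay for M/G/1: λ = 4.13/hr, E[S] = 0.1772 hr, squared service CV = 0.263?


ρ = λ·E[S] = 4.13·0.1772 = 0.7318
E[S²] = E[S]²(1+C_s²) = 0.1772²·(1+0.263) = 0.039658
Wq = λ·E[S²]/(2(1−ρ)) = 4.13·0.039658/(2·0.2682) = 0.30539 hr

Final: 0.30539 hr


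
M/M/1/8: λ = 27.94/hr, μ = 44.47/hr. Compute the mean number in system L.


ρ = 27.94/44.47 = 0.6283
L = ρ[1 − (K+1)ρ^K + Kρ^(K+1)] / [(1−ρ)(1−ρ^(K+1))]
Numerator: 0.6283·(1 − 9·0.024281 + 8·0.015256) = 0.567667
Denominator: (0.3717)·(0.984744) = 0.366041
L = 0.567667/0.366041 = 1.5508

Final: 1.5508


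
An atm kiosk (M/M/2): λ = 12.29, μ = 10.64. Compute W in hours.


a = 1.1551; ρ = 0.5775; P₀ = 0.267799
Lq = P₀·a^c·ρ/(c!(1−ρ)²) = 0.57810
Wq = Lq/λ = 0.57810/12.29 = 0.04704 hr
W = Wq + 1/μ = 0.04704 + 0.09398 = 0.14102 hr

Final: 0.14102 hr


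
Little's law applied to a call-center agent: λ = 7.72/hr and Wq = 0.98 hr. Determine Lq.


Lq = λWq = 7.72·0.98 = 7.5656

Final: 7.5656


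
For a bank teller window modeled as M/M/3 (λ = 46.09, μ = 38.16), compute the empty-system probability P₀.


a = λ/μ = 46.09/38.16 = 1.2078; ρ = a/c = 0.4026
Σ_{k=0}^{2} a^k/k! (terms k=0..2) = 1.00000 + 1.20781 + 0.72940 = 2.93721
Tail: a^3/(3!(1−ρ)) = 1.76196/(6·0.5974) = 0.49156
P₀ = 1/(2.93721 + 0.49156) = 1/3.42878 = 0.291649

Final: 0.291649


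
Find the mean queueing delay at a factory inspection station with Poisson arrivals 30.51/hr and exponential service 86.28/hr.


ρ = 30.51/86.28 = 0.3536
Wq = ρ/(μ−λ) = 0.3536/(86.28 − 30.51) = 0.3536/55.77 = 0.006341 hr

Final: 0.006341 hr


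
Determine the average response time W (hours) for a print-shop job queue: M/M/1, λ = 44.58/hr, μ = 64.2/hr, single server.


W = 1/(μ−λ) = 1/(64.2 − 44.58) = 1/19.62 = 0.05097 hr

Final: 0.05097 hr


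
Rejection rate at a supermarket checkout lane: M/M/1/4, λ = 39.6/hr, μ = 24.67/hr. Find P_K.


ρ = λ/μ = 39.6/24.67 = 1.6052
P_K = (1−ρ)ρ^K/(1−ρ^(K+1)) = (-0.6052·6.639023)/(1 − 10.656883)
= -4.017860/-9.656883 = 0.416062

Final: 0.416062


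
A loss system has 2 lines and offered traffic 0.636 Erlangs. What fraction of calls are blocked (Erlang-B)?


B(c,a) = (a^c/c!) / Σ_{k=0}^{c} a^k/k!
a^2/2! = 0.202248
Σ terms (k=0..2): 1.00000 + 0.63600 + 0.20225 = 1.838248
B = 0.202248/1.838248 = 0.110022

Final: 0.110022


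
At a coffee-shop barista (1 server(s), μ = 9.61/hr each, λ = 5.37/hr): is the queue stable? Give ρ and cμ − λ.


Total capacity cμ = 1·9.61 = 9.61/hr
ρ = λ/(cμ) = 5.37/9.61 = 0.5588
Stable ⇔ ρ < 1: YES
Spare capacity = cμ − λ = 9.61 − 5.37 = 4.24/hr

Final: ρ = 0.5588; stable; margin = 4.24/hr


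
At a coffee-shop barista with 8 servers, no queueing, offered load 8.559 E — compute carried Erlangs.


B(8,8.559) = 0.266026 (Erlang-B)
Carried load = a(1 − B) = 8.559·(1 − 0.266026) = 8.559·0.733974 = 6.2821 E

Final: 6.2821 Erlangs


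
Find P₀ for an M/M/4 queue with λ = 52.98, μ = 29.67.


a = λ/μ = 52.98/29.67 = 1.7856; ρ = a/c = 0.4464
Σ_{k=0}^{3} a^k/k! (terms k=0..3) = 1.00000 + 1.78564 + 1.59426 + 0.94893 = 5.32883
Tail: a^4/(4!(1−ρ)) = 10.16664/(24·0.5536) = 0.76521
P₀ = 1/(5.32883 + 0.76521) = 1/6.09403 = 0.164095

Final: 0.164095


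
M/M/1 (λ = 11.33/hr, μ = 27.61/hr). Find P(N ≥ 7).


ρ = 11.33/27.61 = 0.4104
P(N ≥ n) = ρ^n = 0.4104^7 = 0.001959

Final: 0.001959


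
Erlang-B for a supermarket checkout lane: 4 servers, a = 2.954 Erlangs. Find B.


B(c,a) = (a^c/c!) / Σ_{k=0}^{c} a^k/k!
a^4/4! = 3.172713
Σ terms (k=0..4): 1.00000 + 2.95400 + 4.36306 + 4.29616 + 3.17271 = 15.785928
B = 3.172713/15.785928 = 0.200984

Final: 0.200984


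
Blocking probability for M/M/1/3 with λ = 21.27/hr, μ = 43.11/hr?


ρ = λ/μ = 21.27/43.11 = 0.4934
P_K = (1−ρ)ρ^K/(1−ρ^(K+1)) = (0.5066·0.120107)/(1 − 0.059259)
= 0.060848/0.940741 = 0.064680

Final: 0.064680


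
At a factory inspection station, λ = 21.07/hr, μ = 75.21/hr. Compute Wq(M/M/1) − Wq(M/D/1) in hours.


ρ = 21.07/75.21 = 0.2801
Wq(M/M/1) = ρ/(μ−λ) = 0.2801/54.14 = 0.005175 hr
Wq(M/D/1) = ρ/(2(μ−λ)) = 0.002587 hr
Savings = 0.005175 − 0.002587 = 0.002587 hr

Final: 0.002587 hr


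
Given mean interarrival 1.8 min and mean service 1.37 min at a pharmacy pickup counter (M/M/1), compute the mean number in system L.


λ = 60/1.8 = 33.3333 /hr
μ = 60/1.37 = 43.7956 /hr
ρ = λ/μ = 33.3333/43.7956 = 0.7611
L = ρ/(1−ρ) = 0.7611/0.2389 = 3.1860

Final: 3.1860


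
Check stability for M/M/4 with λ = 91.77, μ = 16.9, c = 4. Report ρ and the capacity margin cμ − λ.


Total capacity cμ = 4·16.9 = 67.60/hr
ρ = λ/(cμ) = 91.77/67.60 = 1.3575
Stable ⇔ ρ < 1: NO
Spare capacity = cμ − λ = 67.60 − 91.77 = -24.17/hr

Final: ρ = 1.3575; unstable; margin = -24.17/hr


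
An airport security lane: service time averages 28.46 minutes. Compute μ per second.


μ = 1/(service time) in consistent units.
1 second = 0.0166667 min, so μ = 0.0166667/28.46 = 0.0005856 per second

Final: 0.0005856 /sec


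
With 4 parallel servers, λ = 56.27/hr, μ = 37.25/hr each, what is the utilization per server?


ρ = λ/(cμ) = 56.27/(4·37.25) = 56.27/149.00 = 0.3777

Final: 0.3777


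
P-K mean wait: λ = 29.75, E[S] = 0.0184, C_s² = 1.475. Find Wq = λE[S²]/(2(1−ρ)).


ρ = λ·E[S] = 29.75·0.0184 = 0.5474
E[S²] = E[S]²(1+C_s²) = 0.0184²·(1+1.475) = 0.0008379
Wq = λ·E[S²]/(2(1−ρ)) = 29.75·0.0008379/(2·0.4526) = 0.02754 hr

Final: 0.02754 hr


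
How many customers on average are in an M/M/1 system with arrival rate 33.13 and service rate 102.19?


ρ = λ/μ = 33.13/102.19 = 0.3242
L = ρ/(1−ρ) = 0.3242/(1 − 0.3242) = 0.3242/0.6758 = 0.4797

Final: 0.4797


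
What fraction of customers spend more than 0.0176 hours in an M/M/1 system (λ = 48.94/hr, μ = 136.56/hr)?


W ~ Exponential(μ−λ) for M/M/1.
μ − λ = 136.56 − 48.94 = 87.6200
P(W > t) = e^{−(μ−λ)t} = e^{−1.5421} = 0.213929

Final: 0.213929


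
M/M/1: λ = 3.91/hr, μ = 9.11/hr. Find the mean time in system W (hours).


W = 1/(μ−λ) = 1/(9.11 − 3.91) = 1/5.20 = 0.1923 hr

Final: 0.1923 hr


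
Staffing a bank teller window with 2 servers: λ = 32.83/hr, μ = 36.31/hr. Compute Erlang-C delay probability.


a = λ/μ = 0.9042; ρ = a/2 = 0.4521
P₀ = 0.377335 (from M/M/c formula)
C(c,a) = [a^c/(c!(1−ρ))]·P₀ = [0.81750/(2·0.5479)]·0.377335
= 0.74600·0.377335 = 0.281494

Final: 0.281494


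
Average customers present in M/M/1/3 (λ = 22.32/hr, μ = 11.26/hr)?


ρ = 22.32/11.26 = 1.9822
L = ρ[1 − (K+1)ρ^K + Kρ^(K+1)] / [(1−ρ)(1−ρ^(K+1))]
Numerator: 1.9822·(1 − 4·7.788743 + 3·15.439143) = 32.037835
Denominator: (-0.9822)·(-14.439143) = 14.182675
L = 32.037835/14.182675 = 2.2589

Final: 2.2589


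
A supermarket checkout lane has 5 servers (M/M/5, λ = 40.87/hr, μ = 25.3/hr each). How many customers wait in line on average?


a = λ/μ = 1.6154; ρ = a/5 = 0.3231
P₀ = 0.198336
Lq = P₀·a^c·ρ / (c!·(1−ρ)²) = 0.198336·11.00071·0.3231/(120·0.45822)
= 0.01282

Final: 0.01282


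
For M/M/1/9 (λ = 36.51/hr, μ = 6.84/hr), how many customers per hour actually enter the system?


ρ = 5.3377; P_K = (1−ρ)ρ^9/(1−ρ^10) = 0.812654
λ_eff = λ(1 − P_K) = 36.51·(1 − 0.812654) = 36.51·0.187346 = 6.8400 /hr

Final: 6.8400 /hr


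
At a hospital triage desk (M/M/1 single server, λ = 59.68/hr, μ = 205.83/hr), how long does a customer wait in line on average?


ρ = 59.68/205.83 = 0.2899
Wq = ρ/(μ−λ) = 0.2899/(205.83 − 59.68) = 0.2899/146.15 = 0.001984 hr

Final: 0.001984 hr


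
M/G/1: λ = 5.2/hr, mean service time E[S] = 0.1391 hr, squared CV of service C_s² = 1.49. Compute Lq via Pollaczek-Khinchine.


ρ = λ·E[S] = 5.2·0.1391 = 0.7233
Lq = ρ²(1+C_s²)/(2(1−ρ)) = 0.5232·(1+1.49)/(2·0.2767)
= 0.5232·2.4900/0.5534 = 2.35425

Final: 2.35425


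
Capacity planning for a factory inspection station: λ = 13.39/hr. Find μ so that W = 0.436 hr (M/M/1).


W = 1/(μ−λ) ⇒ μ − λ = 1/W = 1/0.436 = 2.2936
μ = λ + 1/W = 13.39 + 2.2936 = 15.6836 per hr

Final: 15.6836 /hr


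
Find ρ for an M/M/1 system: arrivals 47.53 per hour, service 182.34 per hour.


ρ = λ/μ = 47.53/182.34 = 0.2607

Final: 0.2607


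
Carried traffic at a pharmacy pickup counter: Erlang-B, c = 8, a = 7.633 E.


B(8,7.633) = 0.214999 (Erlang-B)
Carried load = a(1 − B) = 7.633·(1 − 0.214999) = 7.633·0.785001 = 5.9919 E

Final: 5.9919 Erlangs


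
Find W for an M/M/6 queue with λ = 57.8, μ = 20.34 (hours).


a = 2.8417; ρ = 0.4736; P₀ = 0.057622
Lq = P₀·a^c·ρ/(c!(1−ρ)²) = 0.07203
Wq = Lq/λ = 0.07203/57.8 = 0.001246 hr
W = Wq + 1/μ = 0.001246 + 0.04916 = 0.05041 hr

Final: 0.05041 hr


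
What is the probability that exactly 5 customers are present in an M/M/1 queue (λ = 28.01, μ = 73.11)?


ρ = 28.01/73.11 = 0.3831
P_n = (1−ρ)·ρ^n = (1 − 0.3831)·0.3831^5 = 0.6169·0.008254 = 0.005092

Final: 0.005092


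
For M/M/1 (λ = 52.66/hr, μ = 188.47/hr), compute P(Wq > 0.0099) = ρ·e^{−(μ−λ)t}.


ρ = 52.66/188.47 = 0.2794
P(Wq > t) = ρ·e^{−(μ−λ)t} = 0.2794·e^{−1.3445}
= 0.2794·0.260665 = 0.072832

Final: 0.072832


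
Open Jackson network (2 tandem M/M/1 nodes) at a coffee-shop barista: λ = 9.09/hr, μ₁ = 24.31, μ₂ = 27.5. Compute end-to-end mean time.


Each node sees arrival rate λ = 9.09/hr (tandem ⇒ throughput preserved).
W₁ = 1/(μ₁−λ) = 1/(24.31−9.09) = 0.06570 hr
W₂ = 1/(μ₂−λ) = 1/(27.5−9.09) = 0.05432 hr
W_total = W₁ + W₂ = 0.06570 + 0.05432 = 0.12002 hr

Final: 0.12002 hr


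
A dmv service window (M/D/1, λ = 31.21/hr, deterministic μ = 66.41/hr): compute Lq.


ρ = 31.21/66.41 = 0.4700
M/D/1: Lq = ρ²/(2(1−ρ)) = 0.2209/(2·0.5300) = 0.20834

Final: 0.20834


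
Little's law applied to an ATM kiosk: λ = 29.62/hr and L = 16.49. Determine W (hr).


W = L/λ = 16.49/29.62 = 0.5567 hr

Final: 0.5567 hr


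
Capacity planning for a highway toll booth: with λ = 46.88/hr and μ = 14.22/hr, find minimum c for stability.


Stability requires cμ > λ ⇔ c > λ/μ.
λ/μ = 46.88/14.22 = 3.2968
Minimum integer c = ⌊3.2968⌋ + 1 = 4
Check: 4·14.22 = 56.88 > 46.88, while 3·14.22 = 42.66 ≤ 46.88

Final: 4 servers


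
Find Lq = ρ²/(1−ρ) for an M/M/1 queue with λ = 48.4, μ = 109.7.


ρ = 48.4/109.7 = 0.4412
Lq = ρ²/(1−ρ) = 0.1947/0.5588 = 0.3484

Final: 0.3484


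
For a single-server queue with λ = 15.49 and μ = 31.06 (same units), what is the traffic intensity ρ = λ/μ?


ρ = λ/μ = 15.49/31.06 = 0.4987

Final: 0.4987


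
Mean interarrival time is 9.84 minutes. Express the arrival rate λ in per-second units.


λ = 1/(interarrival time) in consistent units.
1 second = 0.0166667 min, so λ = 0.0166667/9.84 = 0.001694 per second

Final: 0.001694 /sec


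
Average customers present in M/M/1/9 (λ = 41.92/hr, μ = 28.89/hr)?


ρ = 41.92/28.89 = 1.4510
L = ρ[1 − (K+1)ρ^K + Kρ^(K+1)] / [(1−ρ)(1−ρ^(K+1))]
Numerator: 1.4510·(1 − 10·28.514357 + 9·41.374935) = 128.024809
Denominator: (-0.4510)·(-40.374935) = 18.209948
L = 128.024809/18.209948 = 7.0305

Final: 7.0305


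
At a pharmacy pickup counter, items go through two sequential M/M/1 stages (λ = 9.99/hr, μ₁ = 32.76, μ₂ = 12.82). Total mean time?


Each node sees arrival rate λ = 9.99/hr (tandem ⇒ throughput preserved).
W₁ = 1/(μ₁−λ) = 1/(32.76−9.99) = 0.04392 hr
W₂ = 1/(μ₂−λ) = 1/(12.82−9.99) = 0.35336 hr
W_total = W₁ + W₂ = 0.04392 + 0.35336 = 0.39727 hr

Final: 0.39727 hr


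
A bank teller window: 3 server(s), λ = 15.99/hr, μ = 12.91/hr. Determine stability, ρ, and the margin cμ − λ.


Total capacity cμ = 3·12.91 = 38.73/hr
ρ = λ/(cμ) = 15.99/38.73 = 0.4129
Stable ⇔ ρ < 1: YES
Spare capacity = cμ − λ = 38.73 − 15.99 = 22.74/hr

Final: ρ = 0.4129; stable; margin = 22.74/hr


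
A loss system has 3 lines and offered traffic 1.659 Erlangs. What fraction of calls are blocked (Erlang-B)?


B(c,a) = (a^c/c!) / Σ_{k=0}^{c} a^k/k!
a^3/3! = 0.761006
Σ terms (k=0..3): 1.00000 + 1.65900 + 1.37614 + 0.76101 = 4.796146
B = 0.761006/4.796146 = 0.158670

Final: 0.158670


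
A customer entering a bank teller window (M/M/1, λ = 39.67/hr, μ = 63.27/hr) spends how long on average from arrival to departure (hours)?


W = 1/(μ−λ) = 1/(63.27 − 39.67) = 1/23.60 = 0.04237 hr

Final: 0.04237 hr


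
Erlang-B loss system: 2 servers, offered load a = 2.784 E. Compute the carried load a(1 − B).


B(2,2.784) = 0.505962 (Erlang-B)
Carried load = a(1 − B) = 2.784·(1 − 0.505962) = 2.784·0.494038 = 1.3754 E

Final: 1.3754 Erlangs


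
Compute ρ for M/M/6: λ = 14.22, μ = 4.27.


ρ = λ/(cμ) = 14.22/(6·4.27) = 14.22/25.62 = 0.5550

Final: 0.5550


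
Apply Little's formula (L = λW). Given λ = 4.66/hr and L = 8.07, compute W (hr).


W = L/λ = 8.07/4.66 = 1.7318 hr

Final: 1.7318 hr


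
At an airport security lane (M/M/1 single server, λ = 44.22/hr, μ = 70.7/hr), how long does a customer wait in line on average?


ρ = 44.22/70.7 = 0.6255
Wq = ρ/(μ−λ) = 0.6255/(70.7 − 44.22) = 0.6255/26.48 = 0.02362 hr

Final: 0.02362 hr


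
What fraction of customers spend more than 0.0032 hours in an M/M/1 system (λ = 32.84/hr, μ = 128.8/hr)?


W ~ Exponential(μ−λ) for M/M/1.
μ − λ = 128.8 − 32.84 = 95.9600
P(W > t) = e^{−(μ−λ)t} = e^{−0.3071} = 0.735598

Final: 0.735598


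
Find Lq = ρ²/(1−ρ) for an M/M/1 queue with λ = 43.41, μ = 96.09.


ρ = 43.41/96.09 = 0.4518
Lq = ρ²/(1−ρ) = 0.2041/0.5482 = 0.3723

Final: 0.3723


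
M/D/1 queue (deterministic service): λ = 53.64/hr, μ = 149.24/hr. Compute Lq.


ρ = 53.64/149.24 = 0.3594
M/D/1: Lq = ρ²/(2(1−ρ)) = 0.1292/(2·0.6406) = 0.10083

Final: 0.10083


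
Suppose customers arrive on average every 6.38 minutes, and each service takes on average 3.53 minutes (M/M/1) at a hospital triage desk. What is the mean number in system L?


λ = 60/6.38 = 9.4044 /hr
μ = 60/3.53 = 16.9972 /hr
ρ = λ/μ = 9.4044/16.9972 = 0.5533
L = ρ/(1−ρ) = 0.5533/0.4467 = 1.2386

Final: 1.2386


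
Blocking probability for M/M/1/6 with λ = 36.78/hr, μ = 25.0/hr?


ρ = λ/μ = 36.78/25.0 = 1.4712
P_K = (1−ρ)ρ^K/(1−ρ^(K+1)) = (-0.4712·10.139821)/(1 − 14.917705)
= -4.777884/-13.917705 = 0.343295

Final: 0.343295


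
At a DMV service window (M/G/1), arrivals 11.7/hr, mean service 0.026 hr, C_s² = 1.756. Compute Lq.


ρ = λ·E[S] = 11.7·0.026 = 0.3042
Lq = ρ²(1+C_s²)/(2(1−ρ)) = 0.09254·(1+1.756)/(2·0.6958)
= 0.09254·2.7560/1.3916 = 0.18327

Final: 0.18327


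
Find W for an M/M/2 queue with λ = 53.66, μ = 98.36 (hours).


a = 0.5455; ρ = 0.2728; P₀ = 0.571372
Lq = P₀·a^c·ρ/(c!(1−ρ)²) = 0.04385
Wq = Lq/λ = 0.04385/53.66 = 0.0008173 hr
W = Wq + 1/μ = 0.0008173 + 0.01017 = 0.01098 hr

Final: 0.01098 hr


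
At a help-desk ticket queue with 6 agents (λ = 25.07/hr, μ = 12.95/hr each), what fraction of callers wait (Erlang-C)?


a = λ/μ = 1.9359; ρ = a/6 = 0.3227
P₀ = 0.144118 (from M/M/c formula)
C(c,a) = [a^c/(c!(1−ρ))]·P₀ = [52.63897/(720·0.6773)]·0.144118
= 0.10794·0.144118 = 0.015555

Final: 0.015555


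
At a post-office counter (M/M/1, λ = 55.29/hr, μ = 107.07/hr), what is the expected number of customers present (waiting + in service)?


ρ = λ/μ = 55.29/107.07 = 0.5164
L = ρ/(1−ρ) = 0.5164/(1 − 0.5164) = 0.5164/0.4836 = 1.0678

Final: 1.0678


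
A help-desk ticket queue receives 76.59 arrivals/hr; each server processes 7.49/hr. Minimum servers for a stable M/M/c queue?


Stability requires cμ > λ ⇔ c > λ/μ.
λ/μ = 76.59/7.49 = 10.2256
Minimum integer c = ⌊10.2256⌋ + 1 = 11
Check: 11·7.49 = 82.39 > 76.59, while 10·7.49 = 74.90 ≤ 76.59

Final: 11 servers


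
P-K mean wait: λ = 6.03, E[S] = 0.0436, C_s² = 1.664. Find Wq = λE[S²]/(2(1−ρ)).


ρ = λ·E[S] = 6.03·0.0436 = 0.2629
E[S²] = E[S]²(1+C_s²) = 0.0436²·(1+1.664) = 0.005064
Wq = λ·E[S²]/(2(1−ρ)) = 6.03·0.005064/(2·0.7371) = 0.02071 hr

Final: 0.02071 hr


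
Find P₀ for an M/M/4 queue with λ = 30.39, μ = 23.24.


a = λ/μ = 30.39/23.24 = 1.3077; ρ = a/c = 0.3269
Σ_{k=0}^{3} a^k/k! (terms k=0..3) = 1.00000 + 1.30766 + 0.85499 + 0.37268 = 3.53532
Tail: a^4/(4!(1−ρ)) = 2.92401/(24·0.6731) = 0.18101
P₀ = 1/(3.53532 + 0.18101) = 1/3.71633 = 0.269083

Final: 0.269083


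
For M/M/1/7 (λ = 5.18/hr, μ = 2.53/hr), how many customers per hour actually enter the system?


ρ = 2.0474; P_K = (1−ρ)ρ^7/(1−ρ^8) = 0.513245
λ_eff = λ(1 − P_K) = 5.18·(1 − 0.513245) = 5.18·0.486755 = 2.5214 /hr

Final: 2.5214 /hr


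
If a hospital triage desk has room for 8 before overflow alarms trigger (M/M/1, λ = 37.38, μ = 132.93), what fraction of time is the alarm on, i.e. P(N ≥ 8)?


ρ = 37.38/132.93 = 0.2812
P(N ≥ n) = ρ^n = 0.2812^8 = 0.00003910

Final: 0.00003910


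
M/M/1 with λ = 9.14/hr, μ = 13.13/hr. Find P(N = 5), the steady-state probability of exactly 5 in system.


ρ = 9.14/13.13 = 0.6961
P_n = (1−ρ)·ρ^n = (1 − 0.6961)·0.6961^5 = 0.3039·0.163458 = 0.049672

Final: 0.049672


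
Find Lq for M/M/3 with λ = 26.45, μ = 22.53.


a = λ/μ = 1.1740; ρ = a/3 = 0.3913
P₀ = 0.302464
Lq = P₀·a^c·ρ / (c!·(1−ρ)²) = 0.302464·1.61806·0.3913/(6·0.37048)
= 0.08616

Final: 0.08616


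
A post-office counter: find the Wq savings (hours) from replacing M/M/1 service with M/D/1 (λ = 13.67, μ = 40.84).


ρ = 13.67/40.84 = 0.3347
Wq(M/M/1) = ρ/(μ−λ) = 0.3347/27.17 = 0.01232 hr
Wq(M/D/1) = ρ/(2(μ−λ)) = 0.006160 hr
Savings = 0.01232 − 0.006160 = 0.006160 hr

Final: 0.006160 hr


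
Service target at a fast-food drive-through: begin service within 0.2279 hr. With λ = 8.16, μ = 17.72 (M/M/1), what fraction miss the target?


ρ = 8.16/17.72 = 0.4605
P(Wq > t) = ρ·e^{−(μ−λ)t} = 0.4605·e^{−2.1787}
= 0.4605·0.113186 = 0.052122

Final: 0.052122


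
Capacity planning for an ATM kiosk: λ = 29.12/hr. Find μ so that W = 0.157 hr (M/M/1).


W = 1/(μ−λ) ⇒ μ − λ = 1/W = 1/0.157 = 6.3694
μ = λ + 1/W = 29.12 + 6.3694 = 35.4894 per hr

Final: 35.4894 /hr


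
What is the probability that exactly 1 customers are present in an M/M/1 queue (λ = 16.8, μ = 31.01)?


ρ = 16.8/31.01 = 0.5418
P_n = (1−ρ)·ρ^n = (1 − 0.5418)·0.5418^1 = 0.4582·0.541761 = 0.248256

Final: 0.248256


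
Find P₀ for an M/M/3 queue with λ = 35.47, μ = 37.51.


a = λ/μ = 35.47/37.51 = 0.9456; ρ = a/c = 0.3152
Σ_{k=0}^{2} a^k/k! (terms k=0..2) = 1.00000 + 0.94561 + 0.44709 = 2.39271
Tail: a^3/(3!(1−ρ)) = 0.84556/(6·0.6848) = 0.20579
P₀ = 1/(2.39271 + 0.20579) = 1/2.59850 = 0.384837

Final: 0.384837


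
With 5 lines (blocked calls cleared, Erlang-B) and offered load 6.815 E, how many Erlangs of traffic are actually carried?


B(5,6.815) = 0.413624 (Erlang-B)
Carried load = a(1 − B) = 6.815·(1 − 0.413624) = 6.815·0.586376 = 3.9962 E

Final: 3.9962 Erlangs


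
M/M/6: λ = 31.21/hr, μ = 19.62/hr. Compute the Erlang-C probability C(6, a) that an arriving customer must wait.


a = λ/μ = 1.5907; ρ = a/6 = 0.2651
P₀ = 0.203704 (from M/M/c formula)
C(c,a) = [a^c/(c!(1−ρ))]·P₀ = [16.20200/(720·0.7349)]·0.203704
= 0.03062·0.203704 = 0.006238

Final: 0.006238


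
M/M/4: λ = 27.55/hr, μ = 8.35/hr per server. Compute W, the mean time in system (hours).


a = 3.2994; ρ = 0.8249; P₀ = 0.022769
Lq = P₀·a^c·ρ/(c!(1−ρ)²) = 3.02288
Wq = Lq/λ = 3.02288/27.55 = 0.10972 hr
W = Wq + 1/μ = 0.10972 + 0.11976 = 0.22948 hr

Final: 0.22948 hr


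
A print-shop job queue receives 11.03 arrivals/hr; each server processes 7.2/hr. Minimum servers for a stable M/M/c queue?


Stability requires cμ > λ ⇔ c > λ/μ.
λ/μ = 11.03/7.2 = 1.5319
Minimum integer c = ⌊1.5319⌋ + 1 = 2
Check: 2·7.2 = 14.40 > 11.03, while 1·7.2 = 7.20 ≤ 11.03

Final: 2 servers


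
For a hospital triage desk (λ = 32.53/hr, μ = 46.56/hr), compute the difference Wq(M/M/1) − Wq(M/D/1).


ρ = 32.53/46.56 = 0.6987
Wq(M/M/1) = ρ/(μ−λ) = 0.6987/14.03 = 0.04980 hr
Wq(M/D/1) = ρ/(2(μ−λ)) = 0.02490 hr
Savings = 0.04980 − 0.02490 = 0.02490 hr

Final: 0.02490 hr


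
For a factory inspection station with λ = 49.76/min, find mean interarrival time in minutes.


Mean interarrival time = 1/λ = 1/49.76 minute = 0.02010 minute
In minutes: 0.02010 × 1 = 0.02010 min

Final: 0.02010 min


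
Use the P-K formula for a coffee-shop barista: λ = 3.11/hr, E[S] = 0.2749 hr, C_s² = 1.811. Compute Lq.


ρ = λ·E[S] = 3.11·0.2749 = 0.8549
Lq = ρ²(1+C_s²)/(2(1−ρ)) = 0.7309·(1+1.811)/(2·0.1451)
= 0.7309·2.8110/0.2901 = 7.08191

Final: 7.08191


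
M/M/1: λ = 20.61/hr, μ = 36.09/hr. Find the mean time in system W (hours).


W = 1/(μ−λ) = 1/(36.09 − 20.61) = 1/15.48 = 0.06460 hr

Final: 0.06460 hr


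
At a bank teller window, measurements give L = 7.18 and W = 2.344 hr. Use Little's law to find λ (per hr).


λ = L/W = 7.18/2.344 = 3.0631 /hr

Final: 3.0631 /hr


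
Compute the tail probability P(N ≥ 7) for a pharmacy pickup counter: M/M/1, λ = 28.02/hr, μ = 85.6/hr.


ρ = 28.02/85.6 = 0.3273
P(N ≥ n) = ρ^n = 0.3273^7 = 0.0004027

Final: 0.0004027


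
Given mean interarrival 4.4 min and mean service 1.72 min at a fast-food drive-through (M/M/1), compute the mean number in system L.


λ = 60/4.4 = 13.6364 /hr
μ = 60/1.72 = 34.8837 /hr
ρ = λ/μ = 13.6364/34.8837 = 0.3909
L = ρ/(1−ρ) = 0.3909/0.6091 = 0.6418

Final: 0.6418


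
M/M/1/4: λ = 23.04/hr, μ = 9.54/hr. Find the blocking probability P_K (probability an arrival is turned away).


ρ = λ/μ = 23.04/9.54 = 2.4151
P_K = (1−ρ)ρ^K/(1−ρ^(K+1)) = (-1.4151·34.020164)/(1 − 82.161905)
= -48.141741/-81.161905 = 0.593157

Final: 0.593157


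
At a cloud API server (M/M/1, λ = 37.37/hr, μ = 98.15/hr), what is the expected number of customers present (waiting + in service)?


ρ = λ/μ = 37.37/98.15 = 0.3807
L = ρ/(1−ρ) = 0.3807/(1 − 0.3807) = 0.3807/0.6193 = 0.6148

Final: 0.6148


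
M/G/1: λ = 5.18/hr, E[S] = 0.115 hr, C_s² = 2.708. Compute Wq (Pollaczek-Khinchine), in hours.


ρ = λ·E[S] = 5.18·0.115 = 0.5957
E[S²] = E[S]²(1+C_s²) = 0.115²·(1+2.708) = 0.049038
Wq = λ·E[S²]/(2(1−ρ)) = 5.18·0.049038/(2·0.4043) = 0.31415 hr

Final: 0.31415 hr


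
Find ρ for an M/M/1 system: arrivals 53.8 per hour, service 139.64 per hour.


ρ = λ/μ = 53.8/139.64 = 0.3853

Final: 0.3853


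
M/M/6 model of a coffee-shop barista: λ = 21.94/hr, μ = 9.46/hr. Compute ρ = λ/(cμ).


ρ = λ/(cμ) = 21.94/(6·9.46) = 21.94/56.76 = 0.3865

Final: 0.3865


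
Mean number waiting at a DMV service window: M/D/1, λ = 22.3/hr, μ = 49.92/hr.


ρ = 22.3/49.92 = 0.4467
M/D/1: Lq = ρ²/(2(1−ρ)) = 0.1996/(2·0.5533) = 0.18034

Final: 0.18034


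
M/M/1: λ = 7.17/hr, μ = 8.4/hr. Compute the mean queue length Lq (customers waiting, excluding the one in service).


ρ = 7.17/8.4 = 0.8536
Lq = ρ²/(1−ρ) = 0.7286/0.1464 = 4.9757

Final: 4.9757


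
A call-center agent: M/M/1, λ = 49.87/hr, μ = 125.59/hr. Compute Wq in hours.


ρ = 49.87/125.59 = 0.3971
Wq = ρ/(μ−λ) = 0.3971/(125.59 − 49.87) = 0.3971/75.72 = 0.005244 hr

Final: 0.005244 hr


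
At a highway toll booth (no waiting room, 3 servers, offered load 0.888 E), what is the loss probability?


B(c,a) = (a^c/c!) / Σ_{k=0}^{c} a^k/k!
a^3/3! = 0.116705
Σ terms (k=0..3): 1.00000 + 0.88800 + 0.39427 + 0.11670 = 2.398977
B = 0.116705/2.398977 = 0.048648

Final: 0.048648


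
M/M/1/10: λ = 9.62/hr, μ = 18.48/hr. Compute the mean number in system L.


ρ = 9.62/18.48 = 0.5206
L = ρ[1 − (K+1)ρ^K + Kρ^(K+1)] / [(1−ρ)(1−ρ^(K+1))]
Numerator: 0.5206·(1 − 11·0.001461 + 10·0.0007607) = 0.516155
Denominator: (0.4794)·(0.999239) = 0.479073
L = 0.516155/0.479073 = 1.0774

Final: 1.0774


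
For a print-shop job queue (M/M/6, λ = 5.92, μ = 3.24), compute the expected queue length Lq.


a = λ/μ = 1.8272; ρ = a/6 = 0.3045
P₀ = 0.160733
Lq = P₀·a^c·ρ / (c!·(1−ρ)²) = 0.160733·37.21004·0.3045/(720·0.48368)
= 0.005230

Final: 0.005230


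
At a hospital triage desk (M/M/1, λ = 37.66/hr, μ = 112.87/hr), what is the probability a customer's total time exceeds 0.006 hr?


W ~ Exponential(μ−λ) for M/M/1.
μ − λ = 112.87 − 37.66 = 75.2100
P(W > t) = e^{−(μ−λ)t} = e^{−0.4513} = 0.636825

Final: 0.636825


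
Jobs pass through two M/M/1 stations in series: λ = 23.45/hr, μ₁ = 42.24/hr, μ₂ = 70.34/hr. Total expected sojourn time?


Each node sees arrival rate λ = 23.45/hr (tandem ⇒ throughput preserved).
W₁ = 1/(μ₁−λ) = 1/(42.24−23.45) = 0.05322 hr
W₂ = 1/(μ₂−λ) = 1/(70.34−23.45) = 0.02133 hr
W_total = W₁ + W₂ = 0.05322 + 0.02133 = 0.07455 hr

Final: 0.07455 hr


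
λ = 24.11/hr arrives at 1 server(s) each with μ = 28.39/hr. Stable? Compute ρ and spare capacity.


Total capacity cμ = 1·28.39 = 28.39/hr
ρ = λ/(cμ) = 24.11/28.39 = 0.8492
Stable ⇔ ρ < 1: YES
Spare capacity = cμ − λ = 28.39 − 24.11 = 4.28/hr

Final: ρ = 0.8492; stable; margin = 4.28/hr


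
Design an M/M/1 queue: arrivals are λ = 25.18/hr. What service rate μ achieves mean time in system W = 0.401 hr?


W = 1/(μ−λ) ⇒ μ − λ = 1/W = 1/0.401 = 2.4938
μ = λ + 1/W = 25.18 + 2.4938 = 27.6738 per hr

Final: 27.6738 /hr


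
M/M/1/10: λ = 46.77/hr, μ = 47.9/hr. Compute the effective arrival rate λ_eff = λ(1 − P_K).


ρ = 0.9764; P_K = (1−ρ)ρ^10/(1−ρ^11) = 0.080451
λ_eff = λ(1 − P_K) = 46.77·(1 − 0.080451) = 46.77·0.919549 = 43.0073 /hr

Final: 43.0073 /hr


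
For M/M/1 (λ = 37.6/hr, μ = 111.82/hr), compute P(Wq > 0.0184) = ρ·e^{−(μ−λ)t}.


ρ = 37.6/111.82 = 0.3363
P(Wq > t) = ρ·e^{−(μ−λ)t} = 0.3363·e^{−1.3656}
= 0.3363·0.255215 = 0.085817

Final: 0.085817


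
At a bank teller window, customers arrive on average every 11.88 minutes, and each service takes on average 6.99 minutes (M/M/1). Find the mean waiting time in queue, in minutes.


λ = 60/11.88 = 5.0505 /hr
μ = 60/6.99 = 8.5837 /hr
ρ = λ/μ = 5.0505/8.5837 = 0.5884
Wq = ρ/(μ−λ) = 0.5884/(8.5837−5.0505) = 0.16653 hr
In minutes: 0.16653·60 = 9.992 min

Final: 9.992 min


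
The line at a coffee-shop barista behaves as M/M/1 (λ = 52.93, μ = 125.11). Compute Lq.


ρ = 52.93/125.11 = 0.4231
Lq = ρ²/(1−ρ) = 0.1790/0.5769 = 0.3102

Final: 0.3102


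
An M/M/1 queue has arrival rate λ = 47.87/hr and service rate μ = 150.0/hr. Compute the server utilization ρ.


ρ = λ/μ = 47.87/150.0 = 0.3191

Final: 0.3191


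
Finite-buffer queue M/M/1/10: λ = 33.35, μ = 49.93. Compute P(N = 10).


ρ = λ/μ = 33.35/49.93 = 0.6679
P_K = (1−ρ)ρ^K/(1−ρ^(K+1)) = (0.3321·0.017674)/(1 − 0.011805)
= 0.005869/0.988195 = 0.005939

Final: 0.005939


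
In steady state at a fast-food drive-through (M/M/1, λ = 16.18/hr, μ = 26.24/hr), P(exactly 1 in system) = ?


ρ = 16.18/26.24 = 0.6166
P_n = (1−ρ)·ρ^n = (1 − 0.6166)·0.6166^1 = 0.3834·0.616616 = 0.236401

Final: 0.236401


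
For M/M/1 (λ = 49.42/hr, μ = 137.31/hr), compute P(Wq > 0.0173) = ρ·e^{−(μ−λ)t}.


ρ = 49.42/137.31 = 0.3599
P(Wq > t) = ρ·e^{−(μ−λ)t} = 0.3599·e^{−1.5205}
= 0.3599·0.218603 = 0.078679

Final: 0.078679


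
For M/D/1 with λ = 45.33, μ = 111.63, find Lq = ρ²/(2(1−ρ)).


ρ = 45.33/111.63 = 0.4061
M/D/1: Lq = ρ²/(2(1−ρ)) = 0.1649/(2·0.5939) = 0.13882

Final: 0.13882


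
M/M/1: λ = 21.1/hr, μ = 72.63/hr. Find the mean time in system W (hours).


W = 1/(μ−λ) = 1/(72.63 − 21.1) = 1/51.53 = 0.01941 hr

Final: 0.01941 hr


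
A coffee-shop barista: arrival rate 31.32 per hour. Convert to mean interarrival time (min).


Mean interarrival time = 1/λ = 1/31.32 hour = 0.03193 hour
In minutes: 0.03193 × 60 = 1.9157 min

Final: 1.9157 min


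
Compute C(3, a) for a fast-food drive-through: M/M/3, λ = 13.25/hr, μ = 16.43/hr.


a = λ/μ = 0.8065; ρ = a/3 = 0.2688
P₀ = 0.444210 (from M/M/c formula)
C(c,a) = [a^c/(c!(1−ρ))]·P₀ = [0.52449/(6·0.7312)]·0.444210
= 0.11955·0.444210 = 0.053106

Final: 0.053106


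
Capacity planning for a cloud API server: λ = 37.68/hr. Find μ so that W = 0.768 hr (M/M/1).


W = 1/(μ−λ) ⇒ μ − λ = 1/W = 1/0.768 = 1.3021
μ = λ + 1/W = 37.68 + 1.3021 = 38.9821 per hr

Final: 38.9821 /hr


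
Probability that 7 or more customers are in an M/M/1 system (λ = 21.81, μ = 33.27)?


ρ = 21.81/33.27 = 0.6555
P(N ≥ n) = ρ^n = 0.6555^7 = 0.052026

Final: 0.052026


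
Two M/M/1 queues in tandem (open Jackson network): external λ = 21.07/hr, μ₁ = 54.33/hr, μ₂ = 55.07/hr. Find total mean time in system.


Each node sees arrival rate λ = 21.07/hr (tandem ⇒ throughput preserved).
W₁ = 1/(μ₁−λ) = 1/(54.33−21.07) = 0.03007 hr
W₂ = 1/(μ₂−λ) = 1/(55.07−21.07) = 0.02941 hr
W_total = W₁ + W₂ = 0.03007 + 0.02941 = 0.05948 hr

Final: 0.05948 hr


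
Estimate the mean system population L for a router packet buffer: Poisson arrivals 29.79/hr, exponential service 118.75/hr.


ρ = λ/μ = 29.79/118.75 = 0.2509
L = ρ/(1−ρ) = 0.2509/(1 − 0.2509) = 0.2509/0.7491 = 0.3349

Final: 0.3349


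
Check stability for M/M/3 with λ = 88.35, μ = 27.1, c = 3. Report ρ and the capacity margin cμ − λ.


Total capacity cμ = 3·27.1 = 81.30/hr
ρ = λ/(cμ) = 88.35/81.30 = 1.0867
Stable ⇔ ρ < 1: NO
Spare capacity = cμ − λ = 81.30 − 88.35 = -7.05/hr

Final: ρ = 1.0867; unstable; margin = -7.05/hr
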